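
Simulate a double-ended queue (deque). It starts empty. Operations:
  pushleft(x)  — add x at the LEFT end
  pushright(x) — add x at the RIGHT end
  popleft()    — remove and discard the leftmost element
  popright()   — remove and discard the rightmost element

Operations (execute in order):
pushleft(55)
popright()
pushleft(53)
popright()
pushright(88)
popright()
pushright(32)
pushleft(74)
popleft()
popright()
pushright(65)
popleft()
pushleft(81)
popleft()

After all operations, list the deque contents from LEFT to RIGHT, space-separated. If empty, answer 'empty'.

Answer: empty

Derivation:
pushleft(55): [55]
popright(): []
pushleft(53): [53]
popright(): []
pushright(88): [88]
popright(): []
pushright(32): [32]
pushleft(74): [74, 32]
popleft(): [32]
popright(): []
pushright(65): [65]
popleft(): []
pushleft(81): [81]
popleft(): []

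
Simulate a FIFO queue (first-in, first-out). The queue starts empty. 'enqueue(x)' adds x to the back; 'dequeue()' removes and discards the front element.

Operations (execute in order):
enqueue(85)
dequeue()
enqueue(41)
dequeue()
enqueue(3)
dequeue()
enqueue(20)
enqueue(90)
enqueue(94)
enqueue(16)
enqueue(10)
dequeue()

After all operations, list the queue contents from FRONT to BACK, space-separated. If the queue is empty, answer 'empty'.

Answer: 90 94 16 10

Derivation:
enqueue(85): [85]
dequeue(): []
enqueue(41): [41]
dequeue(): []
enqueue(3): [3]
dequeue(): []
enqueue(20): [20]
enqueue(90): [20, 90]
enqueue(94): [20, 90, 94]
enqueue(16): [20, 90, 94, 16]
enqueue(10): [20, 90, 94, 16, 10]
dequeue(): [90, 94, 16, 10]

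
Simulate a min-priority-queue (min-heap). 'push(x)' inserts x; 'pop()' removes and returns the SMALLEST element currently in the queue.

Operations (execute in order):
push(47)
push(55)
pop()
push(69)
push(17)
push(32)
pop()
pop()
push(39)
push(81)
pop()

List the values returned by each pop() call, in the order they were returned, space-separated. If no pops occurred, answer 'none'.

Answer: 47 17 32 39

Derivation:
push(47): heap contents = [47]
push(55): heap contents = [47, 55]
pop() → 47: heap contents = [55]
push(69): heap contents = [55, 69]
push(17): heap contents = [17, 55, 69]
push(32): heap contents = [17, 32, 55, 69]
pop() → 17: heap contents = [32, 55, 69]
pop() → 32: heap contents = [55, 69]
push(39): heap contents = [39, 55, 69]
push(81): heap contents = [39, 55, 69, 81]
pop() → 39: heap contents = [55, 69, 81]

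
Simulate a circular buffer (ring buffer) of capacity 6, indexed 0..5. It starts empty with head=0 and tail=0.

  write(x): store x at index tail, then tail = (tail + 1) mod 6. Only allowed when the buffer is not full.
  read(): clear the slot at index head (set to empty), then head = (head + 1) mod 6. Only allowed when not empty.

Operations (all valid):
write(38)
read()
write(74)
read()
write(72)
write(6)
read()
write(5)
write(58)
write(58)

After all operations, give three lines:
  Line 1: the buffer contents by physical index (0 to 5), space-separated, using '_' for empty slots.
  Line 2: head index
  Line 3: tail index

write(38): buf=[38 _ _ _ _ _], head=0, tail=1, size=1
read(): buf=[_ _ _ _ _ _], head=1, tail=1, size=0
write(74): buf=[_ 74 _ _ _ _], head=1, tail=2, size=1
read(): buf=[_ _ _ _ _ _], head=2, tail=2, size=0
write(72): buf=[_ _ 72 _ _ _], head=2, tail=3, size=1
write(6): buf=[_ _ 72 6 _ _], head=2, tail=4, size=2
read(): buf=[_ _ _ 6 _ _], head=3, tail=4, size=1
write(5): buf=[_ _ _ 6 5 _], head=3, tail=5, size=2
write(58): buf=[_ _ _ 6 5 58], head=3, tail=0, size=3
write(58): buf=[58 _ _ 6 5 58], head=3, tail=1, size=4

Answer: 58 _ _ 6 5 58
3
1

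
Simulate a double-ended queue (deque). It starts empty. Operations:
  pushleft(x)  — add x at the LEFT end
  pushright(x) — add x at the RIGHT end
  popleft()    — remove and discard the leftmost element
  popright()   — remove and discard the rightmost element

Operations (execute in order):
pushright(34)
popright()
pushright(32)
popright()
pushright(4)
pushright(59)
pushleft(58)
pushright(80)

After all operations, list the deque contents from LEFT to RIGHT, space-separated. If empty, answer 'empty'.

Answer: 58 4 59 80

Derivation:
pushright(34): [34]
popright(): []
pushright(32): [32]
popright(): []
pushright(4): [4]
pushright(59): [4, 59]
pushleft(58): [58, 4, 59]
pushright(80): [58, 4, 59, 80]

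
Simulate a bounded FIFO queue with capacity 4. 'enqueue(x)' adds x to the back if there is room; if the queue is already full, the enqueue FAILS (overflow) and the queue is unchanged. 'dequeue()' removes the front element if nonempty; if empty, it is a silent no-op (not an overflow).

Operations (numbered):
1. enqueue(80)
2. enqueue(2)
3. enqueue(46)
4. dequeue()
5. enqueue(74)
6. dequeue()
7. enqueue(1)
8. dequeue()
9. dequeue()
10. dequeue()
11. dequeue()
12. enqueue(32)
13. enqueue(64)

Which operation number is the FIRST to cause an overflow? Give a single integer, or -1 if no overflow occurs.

Answer: -1

Derivation:
1. enqueue(80): size=1
2. enqueue(2): size=2
3. enqueue(46): size=3
4. dequeue(): size=2
5. enqueue(74): size=3
6. dequeue(): size=2
7. enqueue(1): size=3
8. dequeue(): size=2
9. dequeue(): size=1
10. dequeue(): size=0
11. dequeue(): empty, no-op, size=0
12. enqueue(32): size=1
13. enqueue(64): size=2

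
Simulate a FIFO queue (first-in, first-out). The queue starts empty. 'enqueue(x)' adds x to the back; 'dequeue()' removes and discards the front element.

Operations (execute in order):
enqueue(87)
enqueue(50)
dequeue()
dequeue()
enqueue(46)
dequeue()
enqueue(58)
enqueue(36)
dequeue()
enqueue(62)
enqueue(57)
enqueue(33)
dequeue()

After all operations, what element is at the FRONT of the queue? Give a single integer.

enqueue(87): queue = [87]
enqueue(50): queue = [87, 50]
dequeue(): queue = [50]
dequeue(): queue = []
enqueue(46): queue = [46]
dequeue(): queue = []
enqueue(58): queue = [58]
enqueue(36): queue = [58, 36]
dequeue(): queue = [36]
enqueue(62): queue = [36, 62]
enqueue(57): queue = [36, 62, 57]
enqueue(33): queue = [36, 62, 57, 33]
dequeue(): queue = [62, 57, 33]

Answer: 62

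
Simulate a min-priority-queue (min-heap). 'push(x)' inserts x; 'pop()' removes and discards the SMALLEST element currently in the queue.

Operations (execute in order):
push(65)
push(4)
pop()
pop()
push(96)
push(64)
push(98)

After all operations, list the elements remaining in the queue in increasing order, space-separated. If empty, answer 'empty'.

push(65): heap contents = [65]
push(4): heap contents = [4, 65]
pop() → 4: heap contents = [65]
pop() → 65: heap contents = []
push(96): heap contents = [96]
push(64): heap contents = [64, 96]
push(98): heap contents = [64, 96, 98]

Answer: 64 96 98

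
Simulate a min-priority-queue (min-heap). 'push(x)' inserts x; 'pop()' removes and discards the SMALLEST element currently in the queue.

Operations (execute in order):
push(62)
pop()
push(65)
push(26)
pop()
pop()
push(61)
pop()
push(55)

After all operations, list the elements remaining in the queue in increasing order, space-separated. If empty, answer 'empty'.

push(62): heap contents = [62]
pop() → 62: heap contents = []
push(65): heap contents = [65]
push(26): heap contents = [26, 65]
pop() → 26: heap contents = [65]
pop() → 65: heap contents = []
push(61): heap contents = [61]
pop() → 61: heap contents = []
push(55): heap contents = [55]

Answer: 55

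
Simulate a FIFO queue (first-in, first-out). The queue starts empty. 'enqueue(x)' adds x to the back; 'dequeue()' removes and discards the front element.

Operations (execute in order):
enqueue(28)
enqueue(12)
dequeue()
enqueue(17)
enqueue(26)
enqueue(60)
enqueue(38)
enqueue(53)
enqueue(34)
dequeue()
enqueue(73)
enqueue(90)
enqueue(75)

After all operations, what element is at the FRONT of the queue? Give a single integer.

Answer: 17

Derivation:
enqueue(28): queue = [28]
enqueue(12): queue = [28, 12]
dequeue(): queue = [12]
enqueue(17): queue = [12, 17]
enqueue(26): queue = [12, 17, 26]
enqueue(60): queue = [12, 17, 26, 60]
enqueue(38): queue = [12, 17, 26, 60, 38]
enqueue(53): queue = [12, 17, 26, 60, 38, 53]
enqueue(34): queue = [12, 17, 26, 60, 38, 53, 34]
dequeue(): queue = [17, 26, 60, 38, 53, 34]
enqueue(73): queue = [17, 26, 60, 38, 53, 34, 73]
enqueue(90): queue = [17, 26, 60, 38, 53, 34, 73, 90]
enqueue(75): queue = [17, 26, 60, 38, 53, 34, 73, 90, 75]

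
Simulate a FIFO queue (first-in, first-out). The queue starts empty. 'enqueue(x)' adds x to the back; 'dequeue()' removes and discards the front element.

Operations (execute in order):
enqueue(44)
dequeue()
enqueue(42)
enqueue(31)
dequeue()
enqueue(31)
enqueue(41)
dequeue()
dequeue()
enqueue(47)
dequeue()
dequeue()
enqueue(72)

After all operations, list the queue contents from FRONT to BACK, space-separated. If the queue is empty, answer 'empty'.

enqueue(44): [44]
dequeue(): []
enqueue(42): [42]
enqueue(31): [42, 31]
dequeue(): [31]
enqueue(31): [31, 31]
enqueue(41): [31, 31, 41]
dequeue(): [31, 41]
dequeue(): [41]
enqueue(47): [41, 47]
dequeue(): [47]
dequeue(): []
enqueue(72): [72]

Answer: 72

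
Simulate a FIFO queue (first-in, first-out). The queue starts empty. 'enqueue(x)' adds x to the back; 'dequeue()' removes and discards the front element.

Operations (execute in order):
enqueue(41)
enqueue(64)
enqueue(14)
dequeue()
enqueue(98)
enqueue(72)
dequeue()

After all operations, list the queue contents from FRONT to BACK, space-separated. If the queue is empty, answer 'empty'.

Answer: 14 98 72

Derivation:
enqueue(41): [41]
enqueue(64): [41, 64]
enqueue(14): [41, 64, 14]
dequeue(): [64, 14]
enqueue(98): [64, 14, 98]
enqueue(72): [64, 14, 98, 72]
dequeue(): [14, 98, 72]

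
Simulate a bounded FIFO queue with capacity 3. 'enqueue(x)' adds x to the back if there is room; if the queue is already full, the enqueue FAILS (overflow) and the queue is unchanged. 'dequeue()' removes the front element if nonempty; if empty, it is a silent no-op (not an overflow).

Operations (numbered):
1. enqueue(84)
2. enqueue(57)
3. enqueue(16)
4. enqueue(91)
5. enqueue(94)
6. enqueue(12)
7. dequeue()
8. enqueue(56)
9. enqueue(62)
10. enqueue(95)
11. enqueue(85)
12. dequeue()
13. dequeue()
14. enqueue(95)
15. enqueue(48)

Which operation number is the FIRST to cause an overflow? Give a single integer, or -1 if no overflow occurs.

1. enqueue(84): size=1
2. enqueue(57): size=2
3. enqueue(16): size=3
4. enqueue(91): size=3=cap → OVERFLOW (fail)
5. enqueue(94): size=3=cap → OVERFLOW (fail)
6. enqueue(12): size=3=cap → OVERFLOW (fail)
7. dequeue(): size=2
8. enqueue(56): size=3
9. enqueue(62): size=3=cap → OVERFLOW (fail)
10. enqueue(95): size=3=cap → OVERFLOW (fail)
11. enqueue(85): size=3=cap → OVERFLOW (fail)
12. dequeue(): size=2
13. dequeue(): size=1
14. enqueue(95): size=2
15. enqueue(48): size=3

Answer: 4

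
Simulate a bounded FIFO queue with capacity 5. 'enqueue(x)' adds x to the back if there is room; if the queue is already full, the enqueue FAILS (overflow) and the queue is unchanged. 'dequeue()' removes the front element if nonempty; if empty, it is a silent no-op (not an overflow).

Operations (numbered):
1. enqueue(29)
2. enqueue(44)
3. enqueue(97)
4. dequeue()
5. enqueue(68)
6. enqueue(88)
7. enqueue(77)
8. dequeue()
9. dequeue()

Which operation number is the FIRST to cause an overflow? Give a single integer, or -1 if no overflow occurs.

1. enqueue(29): size=1
2. enqueue(44): size=2
3. enqueue(97): size=3
4. dequeue(): size=2
5. enqueue(68): size=3
6. enqueue(88): size=4
7. enqueue(77): size=5
8. dequeue(): size=4
9. dequeue(): size=3

Answer: -1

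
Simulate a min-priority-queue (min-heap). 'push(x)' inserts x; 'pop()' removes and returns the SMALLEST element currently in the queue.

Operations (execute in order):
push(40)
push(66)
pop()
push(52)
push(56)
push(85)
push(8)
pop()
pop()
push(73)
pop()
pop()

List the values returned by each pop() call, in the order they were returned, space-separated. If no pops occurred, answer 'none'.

push(40): heap contents = [40]
push(66): heap contents = [40, 66]
pop() → 40: heap contents = [66]
push(52): heap contents = [52, 66]
push(56): heap contents = [52, 56, 66]
push(85): heap contents = [52, 56, 66, 85]
push(8): heap contents = [8, 52, 56, 66, 85]
pop() → 8: heap contents = [52, 56, 66, 85]
pop() → 52: heap contents = [56, 66, 85]
push(73): heap contents = [56, 66, 73, 85]
pop() → 56: heap contents = [66, 73, 85]
pop() → 66: heap contents = [73, 85]

Answer: 40 8 52 56 66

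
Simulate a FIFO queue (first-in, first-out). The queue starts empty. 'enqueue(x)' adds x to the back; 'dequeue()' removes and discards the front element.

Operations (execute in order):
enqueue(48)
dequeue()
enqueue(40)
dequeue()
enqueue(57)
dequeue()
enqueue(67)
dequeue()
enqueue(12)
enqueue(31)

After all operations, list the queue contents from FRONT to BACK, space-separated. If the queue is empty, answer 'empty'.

Answer: 12 31

Derivation:
enqueue(48): [48]
dequeue(): []
enqueue(40): [40]
dequeue(): []
enqueue(57): [57]
dequeue(): []
enqueue(67): [67]
dequeue(): []
enqueue(12): [12]
enqueue(31): [12, 31]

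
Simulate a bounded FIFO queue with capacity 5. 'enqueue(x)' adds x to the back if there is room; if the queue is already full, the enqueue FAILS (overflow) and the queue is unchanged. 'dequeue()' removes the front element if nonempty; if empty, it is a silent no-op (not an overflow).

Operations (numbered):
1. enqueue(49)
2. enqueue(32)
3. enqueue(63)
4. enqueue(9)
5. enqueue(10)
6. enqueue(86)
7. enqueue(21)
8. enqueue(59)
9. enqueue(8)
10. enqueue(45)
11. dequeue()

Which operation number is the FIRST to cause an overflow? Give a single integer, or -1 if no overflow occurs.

Answer: 6

Derivation:
1. enqueue(49): size=1
2. enqueue(32): size=2
3. enqueue(63): size=3
4. enqueue(9): size=4
5. enqueue(10): size=5
6. enqueue(86): size=5=cap → OVERFLOW (fail)
7. enqueue(21): size=5=cap → OVERFLOW (fail)
8. enqueue(59): size=5=cap → OVERFLOW (fail)
9. enqueue(8): size=5=cap → OVERFLOW (fail)
10. enqueue(45): size=5=cap → OVERFLOW (fail)
11. dequeue(): size=4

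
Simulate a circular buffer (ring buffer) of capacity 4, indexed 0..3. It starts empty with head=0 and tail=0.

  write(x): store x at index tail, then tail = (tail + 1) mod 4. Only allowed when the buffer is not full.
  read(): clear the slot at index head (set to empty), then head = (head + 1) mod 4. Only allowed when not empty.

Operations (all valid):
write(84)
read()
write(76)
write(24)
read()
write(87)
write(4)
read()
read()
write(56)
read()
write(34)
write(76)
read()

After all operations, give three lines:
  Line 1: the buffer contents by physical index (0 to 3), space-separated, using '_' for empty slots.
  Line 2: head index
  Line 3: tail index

write(84): buf=[84 _ _ _], head=0, tail=1, size=1
read(): buf=[_ _ _ _], head=1, tail=1, size=0
write(76): buf=[_ 76 _ _], head=1, tail=2, size=1
write(24): buf=[_ 76 24 _], head=1, tail=3, size=2
read(): buf=[_ _ 24 _], head=2, tail=3, size=1
write(87): buf=[_ _ 24 87], head=2, tail=0, size=2
write(4): buf=[4 _ 24 87], head=2, tail=1, size=3
read(): buf=[4 _ _ 87], head=3, tail=1, size=2
read(): buf=[4 _ _ _], head=0, tail=1, size=1
write(56): buf=[4 56 _ _], head=0, tail=2, size=2
read(): buf=[_ 56 _ _], head=1, tail=2, size=1
write(34): buf=[_ 56 34 _], head=1, tail=3, size=2
write(76): buf=[_ 56 34 76], head=1, tail=0, size=3
read(): buf=[_ _ 34 76], head=2, tail=0, size=2

Answer: _ _ 34 76
2
0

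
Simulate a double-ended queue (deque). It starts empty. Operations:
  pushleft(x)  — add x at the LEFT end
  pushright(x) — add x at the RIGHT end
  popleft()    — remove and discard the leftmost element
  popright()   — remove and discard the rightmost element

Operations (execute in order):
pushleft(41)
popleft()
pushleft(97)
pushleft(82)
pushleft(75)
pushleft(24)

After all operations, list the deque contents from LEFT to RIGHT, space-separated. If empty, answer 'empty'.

pushleft(41): [41]
popleft(): []
pushleft(97): [97]
pushleft(82): [82, 97]
pushleft(75): [75, 82, 97]
pushleft(24): [24, 75, 82, 97]

Answer: 24 75 82 97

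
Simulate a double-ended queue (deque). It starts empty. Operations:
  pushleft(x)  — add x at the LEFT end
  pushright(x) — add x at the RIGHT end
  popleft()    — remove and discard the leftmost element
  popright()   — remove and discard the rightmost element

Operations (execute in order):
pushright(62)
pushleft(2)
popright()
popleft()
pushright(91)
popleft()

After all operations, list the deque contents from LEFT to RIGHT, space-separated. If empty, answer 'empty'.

Answer: empty

Derivation:
pushright(62): [62]
pushleft(2): [2, 62]
popright(): [2]
popleft(): []
pushright(91): [91]
popleft(): []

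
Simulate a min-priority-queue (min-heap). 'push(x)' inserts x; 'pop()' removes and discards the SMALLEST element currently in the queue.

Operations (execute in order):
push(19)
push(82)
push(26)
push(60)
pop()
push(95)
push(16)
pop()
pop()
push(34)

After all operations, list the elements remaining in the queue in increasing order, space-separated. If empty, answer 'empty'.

push(19): heap contents = [19]
push(82): heap contents = [19, 82]
push(26): heap contents = [19, 26, 82]
push(60): heap contents = [19, 26, 60, 82]
pop() → 19: heap contents = [26, 60, 82]
push(95): heap contents = [26, 60, 82, 95]
push(16): heap contents = [16, 26, 60, 82, 95]
pop() → 16: heap contents = [26, 60, 82, 95]
pop() → 26: heap contents = [60, 82, 95]
push(34): heap contents = [34, 60, 82, 95]

Answer: 34 60 82 95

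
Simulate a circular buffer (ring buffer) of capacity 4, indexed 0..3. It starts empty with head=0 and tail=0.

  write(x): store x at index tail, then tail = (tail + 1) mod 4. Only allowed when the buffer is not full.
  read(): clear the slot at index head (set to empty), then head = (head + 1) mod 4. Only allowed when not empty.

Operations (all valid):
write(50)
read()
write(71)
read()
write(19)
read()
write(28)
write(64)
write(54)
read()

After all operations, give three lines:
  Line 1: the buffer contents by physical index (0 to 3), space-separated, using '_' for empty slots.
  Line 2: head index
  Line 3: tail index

Answer: 64 54 _ _
0
2

Derivation:
write(50): buf=[50 _ _ _], head=0, tail=1, size=1
read(): buf=[_ _ _ _], head=1, tail=1, size=0
write(71): buf=[_ 71 _ _], head=1, tail=2, size=1
read(): buf=[_ _ _ _], head=2, tail=2, size=0
write(19): buf=[_ _ 19 _], head=2, tail=3, size=1
read(): buf=[_ _ _ _], head=3, tail=3, size=0
write(28): buf=[_ _ _ 28], head=3, tail=0, size=1
write(64): buf=[64 _ _ 28], head=3, tail=1, size=2
write(54): buf=[64 54 _ 28], head=3, tail=2, size=3
read(): buf=[64 54 _ _], head=0, tail=2, size=2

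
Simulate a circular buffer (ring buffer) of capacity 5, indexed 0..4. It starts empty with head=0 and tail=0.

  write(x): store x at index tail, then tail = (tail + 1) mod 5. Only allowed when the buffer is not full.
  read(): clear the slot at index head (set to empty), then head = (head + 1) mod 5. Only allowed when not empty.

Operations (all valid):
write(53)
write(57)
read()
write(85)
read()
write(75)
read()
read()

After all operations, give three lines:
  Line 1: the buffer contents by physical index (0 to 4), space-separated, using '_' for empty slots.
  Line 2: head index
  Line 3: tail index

write(53): buf=[53 _ _ _ _], head=0, tail=1, size=1
write(57): buf=[53 57 _ _ _], head=0, tail=2, size=2
read(): buf=[_ 57 _ _ _], head=1, tail=2, size=1
write(85): buf=[_ 57 85 _ _], head=1, tail=3, size=2
read(): buf=[_ _ 85 _ _], head=2, tail=3, size=1
write(75): buf=[_ _ 85 75 _], head=2, tail=4, size=2
read(): buf=[_ _ _ 75 _], head=3, tail=4, size=1
read(): buf=[_ _ _ _ _], head=4, tail=4, size=0

Answer: _ _ _ _ _
4
4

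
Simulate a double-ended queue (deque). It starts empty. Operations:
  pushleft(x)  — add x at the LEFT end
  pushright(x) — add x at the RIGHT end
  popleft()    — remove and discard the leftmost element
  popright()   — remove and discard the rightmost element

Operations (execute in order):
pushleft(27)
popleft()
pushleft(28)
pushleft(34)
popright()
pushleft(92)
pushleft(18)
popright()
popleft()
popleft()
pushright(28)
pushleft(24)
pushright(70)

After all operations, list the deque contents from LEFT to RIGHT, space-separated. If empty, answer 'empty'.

pushleft(27): [27]
popleft(): []
pushleft(28): [28]
pushleft(34): [34, 28]
popright(): [34]
pushleft(92): [92, 34]
pushleft(18): [18, 92, 34]
popright(): [18, 92]
popleft(): [92]
popleft(): []
pushright(28): [28]
pushleft(24): [24, 28]
pushright(70): [24, 28, 70]

Answer: 24 28 70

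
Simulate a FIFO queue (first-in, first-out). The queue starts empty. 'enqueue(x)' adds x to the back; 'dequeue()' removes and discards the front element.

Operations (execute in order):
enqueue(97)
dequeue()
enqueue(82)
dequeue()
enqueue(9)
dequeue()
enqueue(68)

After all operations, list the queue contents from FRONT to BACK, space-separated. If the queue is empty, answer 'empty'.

Answer: 68

Derivation:
enqueue(97): [97]
dequeue(): []
enqueue(82): [82]
dequeue(): []
enqueue(9): [9]
dequeue(): []
enqueue(68): [68]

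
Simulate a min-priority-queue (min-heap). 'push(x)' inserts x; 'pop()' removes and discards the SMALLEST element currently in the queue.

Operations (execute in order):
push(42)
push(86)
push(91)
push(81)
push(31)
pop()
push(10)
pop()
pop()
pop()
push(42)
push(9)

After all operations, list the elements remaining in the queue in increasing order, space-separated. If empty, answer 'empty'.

push(42): heap contents = [42]
push(86): heap contents = [42, 86]
push(91): heap contents = [42, 86, 91]
push(81): heap contents = [42, 81, 86, 91]
push(31): heap contents = [31, 42, 81, 86, 91]
pop() → 31: heap contents = [42, 81, 86, 91]
push(10): heap contents = [10, 42, 81, 86, 91]
pop() → 10: heap contents = [42, 81, 86, 91]
pop() → 42: heap contents = [81, 86, 91]
pop() → 81: heap contents = [86, 91]
push(42): heap contents = [42, 86, 91]
push(9): heap contents = [9, 42, 86, 91]

Answer: 9 42 86 91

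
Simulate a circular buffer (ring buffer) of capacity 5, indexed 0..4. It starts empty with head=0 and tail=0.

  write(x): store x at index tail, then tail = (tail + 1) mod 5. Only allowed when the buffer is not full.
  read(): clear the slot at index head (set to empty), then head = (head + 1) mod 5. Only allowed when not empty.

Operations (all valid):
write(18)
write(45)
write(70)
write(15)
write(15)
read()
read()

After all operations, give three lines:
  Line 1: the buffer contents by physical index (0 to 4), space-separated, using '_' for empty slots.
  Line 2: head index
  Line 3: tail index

Answer: _ _ 70 15 15
2
0

Derivation:
write(18): buf=[18 _ _ _ _], head=0, tail=1, size=1
write(45): buf=[18 45 _ _ _], head=0, tail=2, size=2
write(70): buf=[18 45 70 _ _], head=0, tail=3, size=3
write(15): buf=[18 45 70 15 _], head=0, tail=4, size=4
write(15): buf=[18 45 70 15 15], head=0, tail=0, size=5
read(): buf=[_ 45 70 15 15], head=1, tail=0, size=4
read(): buf=[_ _ 70 15 15], head=2, tail=0, size=3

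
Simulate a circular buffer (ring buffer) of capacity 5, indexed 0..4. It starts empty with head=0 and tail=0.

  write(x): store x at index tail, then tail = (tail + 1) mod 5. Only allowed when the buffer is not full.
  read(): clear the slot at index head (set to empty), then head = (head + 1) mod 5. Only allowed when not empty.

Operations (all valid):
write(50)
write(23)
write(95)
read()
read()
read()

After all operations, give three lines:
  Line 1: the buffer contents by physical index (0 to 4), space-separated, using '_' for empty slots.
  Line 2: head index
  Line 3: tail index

write(50): buf=[50 _ _ _ _], head=0, tail=1, size=1
write(23): buf=[50 23 _ _ _], head=0, tail=2, size=2
write(95): buf=[50 23 95 _ _], head=0, tail=3, size=3
read(): buf=[_ 23 95 _ _], head=1, tail=3, size=2
read(): buf=[_ _ 95 _ _], head=2, tail=3, size=1
read(): buf=[_ _ _ _ _], head=3, tail=3, size=0

Answer: _ _ _ _ _
3
3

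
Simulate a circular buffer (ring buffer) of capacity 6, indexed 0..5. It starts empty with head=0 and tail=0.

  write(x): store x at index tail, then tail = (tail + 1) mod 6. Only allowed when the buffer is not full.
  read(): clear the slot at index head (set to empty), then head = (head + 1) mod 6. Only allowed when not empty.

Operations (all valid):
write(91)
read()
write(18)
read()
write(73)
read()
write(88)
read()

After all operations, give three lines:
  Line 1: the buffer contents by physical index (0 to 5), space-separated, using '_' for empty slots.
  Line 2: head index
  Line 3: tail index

Answer: _ _ _ _ _ _
4
4

Derivation:
write(91): buf=[91 _ _ _ _ _], head=0, tail=1, size=1
read(): buf=[_ _ _ _ _ _], head=1, tail=1, size=0
write(18): buf=[_ 18 _ _ _ _], head=1, tail=2, size=1
read(): buf=[_ _ _ _ _ _], head=2, tail=2, size=0
write(73): buf=[_ _ 73 _ _ _], head=2, tail=3, size=1
read(): buf=[_ _ _ _ _ _], head=3, tail=3, size=0
write(88): buf=[_ _ _ 88 _ _], head=3, tail=4, size=1
read(): buf=[_ _ _ _ _ _], head=4, tail=4, size=0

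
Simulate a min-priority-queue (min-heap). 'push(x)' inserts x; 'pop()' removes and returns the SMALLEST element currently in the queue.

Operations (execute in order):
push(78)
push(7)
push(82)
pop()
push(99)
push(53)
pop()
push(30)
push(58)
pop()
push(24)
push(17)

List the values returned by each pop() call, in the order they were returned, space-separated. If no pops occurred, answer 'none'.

push(78): heap contents = [78]
push(7): heap contents = [7, 78]
push(82): heap contents = [7, 78, 82]
pop() → 7: heap contents = [78, 82]
push(99): heap contents = [78, 82, 99]
push(53): heap contents = [53, 78, 82, 99]
pop() → 53: heap contents = [78, 82, 99]
push(30): heap contents = [30, 78, 82, 99]
push(58): heap contents = [30, 58, 78, 82, 99]
pop() → 30: heap contents = [58, 78, 82, 99]
push(24): heap contents = [24, 58, 78, 82, 99]
push(17): heap contents = [17, 24, 58, 78, 82, 99]

Answer: 7 53 30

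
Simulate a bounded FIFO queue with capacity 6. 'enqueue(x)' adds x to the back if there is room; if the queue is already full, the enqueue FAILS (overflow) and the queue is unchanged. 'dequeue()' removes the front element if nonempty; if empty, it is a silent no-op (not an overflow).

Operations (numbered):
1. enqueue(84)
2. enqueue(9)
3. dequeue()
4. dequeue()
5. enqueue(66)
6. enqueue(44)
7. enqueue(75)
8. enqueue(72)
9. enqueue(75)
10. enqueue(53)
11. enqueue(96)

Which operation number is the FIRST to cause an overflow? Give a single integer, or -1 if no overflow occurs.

Answer: 11

Derivation:
1. enqueue(84): size=1
2. enqueue(9): size=2
3. dequeue(): size=1
4. dequeue(): size=0
5. enqueue(66): size=1
6. enqueue(44): size=2
7. enqueue(75): size=3
8. enqueue(72): size=4
9. enqueue(75): size=5
10. enqueue(53): size=6
11. enqueue(96): size=6=cap → OVERFLOW (fail)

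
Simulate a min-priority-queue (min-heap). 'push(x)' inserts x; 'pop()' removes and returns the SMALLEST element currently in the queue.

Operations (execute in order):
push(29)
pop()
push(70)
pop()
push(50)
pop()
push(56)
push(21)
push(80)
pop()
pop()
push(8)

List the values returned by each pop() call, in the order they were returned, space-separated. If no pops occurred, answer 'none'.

push(29): heap contents = [29]
pop() → 29: heap contents = []
push(70): heap contents = [70]
pop() → 70: heap contents = []
push(50): heap contents = [50]
pop() → 50: heap contents = []
push(56): heap contents = [56]
push(21): heap contents = [21, 56]
push(80): heap contents = [21, 56, 80]
pop() → 21: heap contents = [56, 80]
pop() → 56: heap contents = [80]
push(8): heap contents = [8, 80]

Answer: 29 70 50 21 56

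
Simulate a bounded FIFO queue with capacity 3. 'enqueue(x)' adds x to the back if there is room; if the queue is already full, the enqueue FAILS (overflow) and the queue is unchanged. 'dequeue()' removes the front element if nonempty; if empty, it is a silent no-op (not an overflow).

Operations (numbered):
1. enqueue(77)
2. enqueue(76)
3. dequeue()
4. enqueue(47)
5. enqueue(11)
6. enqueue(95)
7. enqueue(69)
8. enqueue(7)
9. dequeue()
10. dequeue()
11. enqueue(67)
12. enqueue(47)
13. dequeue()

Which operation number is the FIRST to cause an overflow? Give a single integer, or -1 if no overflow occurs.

1. enqueue(77): size=1
2. enqueue(76): size=2
3. dequeue(): size=1
4. enqueue(47): size=2
5. enqueue(11): size=3
6. enqueue(95): size=3=cap → OVERFLOW (fail)
7. enqueue(69): size=3=cap → OVERFLOW (fail)
8. enqueue(7): size=3=cap → OVERFLOW (fail)
9. dequeue(): size=2
10. dequeue(): size=1
11. enqueue(67): size=2
12. enqueue(47): size=3
13. dequeue(): size=2

Answer: 6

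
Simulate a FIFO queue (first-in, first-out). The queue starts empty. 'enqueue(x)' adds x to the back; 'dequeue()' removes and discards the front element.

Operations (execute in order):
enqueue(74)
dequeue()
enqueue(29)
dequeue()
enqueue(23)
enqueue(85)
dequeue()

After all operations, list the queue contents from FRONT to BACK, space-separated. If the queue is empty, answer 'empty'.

Answer: 85

Derivation:
enqueue(74): [74]
dequeue(): []
enqueue(29): [29]
dequeue(): []
enqueue(23): [23]
enqueue(85): [23, 85]
dequeue(): [85]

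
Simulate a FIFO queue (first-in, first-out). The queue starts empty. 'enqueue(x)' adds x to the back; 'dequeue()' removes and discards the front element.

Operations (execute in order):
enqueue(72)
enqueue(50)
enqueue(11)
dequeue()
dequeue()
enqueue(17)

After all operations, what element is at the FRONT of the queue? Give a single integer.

enqueue(72): queue = [72]
enqueue(50): queue = [72, 50]
enqueue(11): queue = [72, 50, 11]
dequeue(): queue = [50, 11]
dequeue(): queue = [11]
enqueue(17): queue = [11, 17]

Answer: 11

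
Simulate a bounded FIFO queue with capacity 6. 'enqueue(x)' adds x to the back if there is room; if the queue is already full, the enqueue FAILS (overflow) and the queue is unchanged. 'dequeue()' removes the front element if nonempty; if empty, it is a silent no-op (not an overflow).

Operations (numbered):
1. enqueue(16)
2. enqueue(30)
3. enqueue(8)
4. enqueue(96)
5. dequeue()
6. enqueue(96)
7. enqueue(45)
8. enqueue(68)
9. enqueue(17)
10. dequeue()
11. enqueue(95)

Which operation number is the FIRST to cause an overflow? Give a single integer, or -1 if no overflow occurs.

Answer: 9

Derivation:
1. enqueue(16): size=1
2. enqueue(30): size=2
3. enqueue(8): size=3
4. enqueue(96): size=4
5. dequeue(): size=3
6. enqueue(96): size=4
7. enqueue(45): size=5
8. enqueue(68): size=6
9. enqueue(17): size=6=cap → OVERFLOW (fail)
10. dequeue(): size=5
11. enqueue(95): size=6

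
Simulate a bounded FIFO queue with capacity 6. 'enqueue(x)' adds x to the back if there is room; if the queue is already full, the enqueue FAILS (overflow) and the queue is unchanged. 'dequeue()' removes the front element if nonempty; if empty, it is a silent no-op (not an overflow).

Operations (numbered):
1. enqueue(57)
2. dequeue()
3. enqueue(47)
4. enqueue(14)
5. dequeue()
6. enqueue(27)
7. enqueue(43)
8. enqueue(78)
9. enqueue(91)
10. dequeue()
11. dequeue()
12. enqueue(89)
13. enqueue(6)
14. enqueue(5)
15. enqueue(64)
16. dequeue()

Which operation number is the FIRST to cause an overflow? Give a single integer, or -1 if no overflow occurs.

Answer: 15

Derivation:
1. enqueue(57): size=1
2. dequeue(): size=0
3. enqueue(47): size=1
4. enqueue(14): size=2
5. dequeue(): size=1
6. enqueue(27): size=2
7. enqueue(43): size=3
8. enqueue(78): size=4
9. enqueue(91): size=5
10. dequeue(): size=4
11. dequeue(): size=3
12. enqueue(89): size=4
13. enqueue(6): size=5
14. enqueue(5): size=6
15. enqueue(64): size=6=cap → OVERFLOW (fail)
16. dequeue(): size=5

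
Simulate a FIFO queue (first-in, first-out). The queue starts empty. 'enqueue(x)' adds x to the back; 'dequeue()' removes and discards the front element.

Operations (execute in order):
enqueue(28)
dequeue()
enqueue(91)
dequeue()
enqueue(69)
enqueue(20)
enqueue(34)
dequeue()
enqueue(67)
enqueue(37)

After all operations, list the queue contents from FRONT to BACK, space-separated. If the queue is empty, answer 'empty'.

Answer: 20 34 67 37

Derivation:
enqueue(28): [28]
dequeue(): []
enqueue(91): [91]
dequeue(): []
enqueue(69): [69]
enqueue(20): [69, 20]
enqueue(34): [69, 20, 34]
dequeue(): [20, 34]
enqueue(67): [20, 34, 67]
enqueue(37): [20, 34, 67, 37]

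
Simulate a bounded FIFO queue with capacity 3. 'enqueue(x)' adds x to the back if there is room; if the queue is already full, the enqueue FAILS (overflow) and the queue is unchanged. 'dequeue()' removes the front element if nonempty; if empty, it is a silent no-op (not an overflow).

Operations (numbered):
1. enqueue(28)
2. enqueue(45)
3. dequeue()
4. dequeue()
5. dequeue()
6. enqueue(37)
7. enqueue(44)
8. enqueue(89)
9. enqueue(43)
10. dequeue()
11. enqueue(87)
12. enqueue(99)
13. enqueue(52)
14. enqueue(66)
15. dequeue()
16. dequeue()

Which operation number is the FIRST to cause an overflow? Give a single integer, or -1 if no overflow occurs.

Answer: 9

Derivation:
1. enqueue(28): size=1
2. enqueue(45): size=2
3. dequeue(): size=1
4. dequeue(): size=0
5. dequeue(): empty, no-op, size=0
6. enqueue(37): size=1
7. enqueue(44): size=2
8. enqueue(89): size=3
9. enqueue(43): size=3=cap → OVERFLOW (fail)
10. dequeue(): size=2
11. enqueue(87): size=3
12. enqueue(99): size=3=cap → OVERFLOW (fail)
13. enqueue(52): size=3=cap → OVERFLOW (fail)
14. enqueue(66): size=3=cap → OVERFLOW (fail)
15. dequeue(): size=2
16. dequeue(): size=1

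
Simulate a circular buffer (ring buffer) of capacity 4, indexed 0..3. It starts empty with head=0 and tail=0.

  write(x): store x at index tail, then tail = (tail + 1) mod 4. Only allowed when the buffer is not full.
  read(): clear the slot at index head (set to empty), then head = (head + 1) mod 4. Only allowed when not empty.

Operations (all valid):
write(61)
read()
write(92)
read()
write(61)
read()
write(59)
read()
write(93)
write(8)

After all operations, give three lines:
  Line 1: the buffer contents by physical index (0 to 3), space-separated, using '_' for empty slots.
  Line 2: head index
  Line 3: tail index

Answer: 93 8 _ _
0
2

Derivation:
write(61): buf=[61 _ _ _], head=0, tail=1, size=1
read(): buf=[_ _ _ _], head=1, tail=1, size=0
write(92): buf=[_ 92 _ _], head=1, tail=2, size=1
read(): buf=[_ _ _ _], head=2, tail=2, size=0
write(61): buf=[_ _ 61 _], head=2, tail=3, size=1
read(): buf=[_ _ _ _], head=3, tail=3, size=0
write(59): buf=[_ _ _ 59], head=3, tail=0, size=1
read(): buf=[_ _ _ _], head=0, tail=0, size=0
write(93): buf=[93 _ _ _], head=0, tail=1, size=1
write(8): buf=[93 8 _ _], head=0, tail=2, size=2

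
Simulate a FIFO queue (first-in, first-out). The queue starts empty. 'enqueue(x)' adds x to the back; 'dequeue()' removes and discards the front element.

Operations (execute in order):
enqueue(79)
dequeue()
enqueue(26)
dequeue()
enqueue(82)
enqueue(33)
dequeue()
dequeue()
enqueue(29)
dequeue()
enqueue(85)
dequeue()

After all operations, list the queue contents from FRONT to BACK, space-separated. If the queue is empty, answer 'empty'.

enqueue(79): [79]
dequeue(): []
enqueue(26): [26]
dequeue(): []
enqueue(82): [82]
enqueue(33): [82, 33]
dequeue(): [33]
dequeue(): []
enqueue(29): [29]
dequeue(): []
enqueue(85): [85]
dequeue(): []

Answer: empty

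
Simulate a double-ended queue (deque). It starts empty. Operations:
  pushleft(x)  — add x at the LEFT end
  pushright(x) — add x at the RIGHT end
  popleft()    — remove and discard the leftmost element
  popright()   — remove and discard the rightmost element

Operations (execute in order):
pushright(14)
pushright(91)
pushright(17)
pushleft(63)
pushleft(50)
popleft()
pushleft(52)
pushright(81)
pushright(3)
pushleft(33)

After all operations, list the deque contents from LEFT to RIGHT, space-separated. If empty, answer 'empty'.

Answer: 33 52 63 14 91 17 81 3

Derivation:
pushright(14): [14]
pushright(91): [14, 91]
pushright(17): [14, 91, 17]
pushleft(63): [63, 14, 91, 17]
pushleft(50): [50, 63, 14, 91, 17]
popleft(): [63, 14, 91, 17]
pushleft(52): [52, 63, 14, 91, 17]
pushright(81): [52, 63, 14, 91, 17, 81]
pushright(3): [52, 63, 14, 91, 17, 81, 3]
pushleft(33): [33, 52, 63, 14, 91, 17, 81, 3]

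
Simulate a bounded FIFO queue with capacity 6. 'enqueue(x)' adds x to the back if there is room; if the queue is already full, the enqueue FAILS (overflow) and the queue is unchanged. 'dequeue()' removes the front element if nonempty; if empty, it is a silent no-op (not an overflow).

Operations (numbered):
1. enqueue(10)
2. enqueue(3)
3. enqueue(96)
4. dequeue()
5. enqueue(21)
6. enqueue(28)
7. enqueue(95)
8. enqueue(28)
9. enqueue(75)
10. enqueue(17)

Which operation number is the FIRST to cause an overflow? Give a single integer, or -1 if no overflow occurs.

Answer: 9

Derivation:
1. enqueue(10): size=1
2. enqueue(3): size=2
3. enqueue(96): size=3
4. dequeue(): size=2
5. enqueue(21): size=3
6. enqueue(28): size=4
7. enqueue(95): size=5
8. enqueue(28): size=6
9. enqueue(75): size=6=cap → OVERFLOW (fail)
10. enqueue(17): size=6=cap → OVERFLOW (fail)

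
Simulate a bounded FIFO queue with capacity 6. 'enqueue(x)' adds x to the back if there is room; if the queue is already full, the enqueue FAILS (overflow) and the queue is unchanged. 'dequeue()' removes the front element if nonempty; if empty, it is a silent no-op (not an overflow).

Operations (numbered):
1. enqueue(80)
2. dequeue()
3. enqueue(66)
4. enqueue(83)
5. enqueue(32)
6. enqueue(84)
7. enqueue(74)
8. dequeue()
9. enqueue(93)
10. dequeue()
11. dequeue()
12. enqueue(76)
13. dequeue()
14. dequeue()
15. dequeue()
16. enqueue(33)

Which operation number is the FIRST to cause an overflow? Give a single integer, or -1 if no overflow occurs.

Answer: -1

Derivation:
1. enqueue(80): size=1
2. dequeue(): size=0
3. enqueue(66): size=1
4. enqueue(83): size=2
5. enqueue(32): size=3
6. enqueue(84): size=4
7. enqueue(74): size=5
8. dequeue(): size=4
9. enqueue(93): size=5
10. dequeue(): size=4
11. dequeue(): size=3
12. enqueue(76): size=4
13. dequeue(): size=3
14. dequeue(): size=2
15. dequeue(): size=1
16. enqueue(33): size=2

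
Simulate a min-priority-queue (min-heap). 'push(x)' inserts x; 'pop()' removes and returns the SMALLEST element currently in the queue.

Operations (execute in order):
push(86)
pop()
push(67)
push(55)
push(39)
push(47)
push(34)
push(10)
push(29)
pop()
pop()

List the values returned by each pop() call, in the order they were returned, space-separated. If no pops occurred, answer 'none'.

Answer: 86 10 29

Derivation:
push(86): heap contents = [86]
pop() → 86: heap contents = []
push(67): heap contents = [67]
push(55): heap contents = [55, 67]
push(39): heap contents = [39, 55, 67]
push(47): heap contents = [39, 47, 55, 67]
push(34): heap contents = [34, 39, 47, 55, 67]
push(10): heap contents = [10, 34, 39, 47, 55, 67]
push(29): heap contents = [10, 29, 34, 39, 47, 55, 67]
pop() → 10: heap contents = [29, 34, 39, 47, 55, 67]
pop() → 29: heap contents = [34, 39, 47, 55, 67]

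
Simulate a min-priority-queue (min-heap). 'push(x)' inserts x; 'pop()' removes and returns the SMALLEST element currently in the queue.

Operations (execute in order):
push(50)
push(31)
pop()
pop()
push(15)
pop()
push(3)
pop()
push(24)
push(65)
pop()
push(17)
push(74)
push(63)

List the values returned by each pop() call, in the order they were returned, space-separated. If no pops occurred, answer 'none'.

Answer: 31 50 15 3 24

Derivation:
push(50): heap contents = [50]
push(31): heap contents = [31, 50]
pop() → 31: heap contents = [50]
pop() → 50: heap contents = []
push(15): heap contents = [15]
pop() → 15: heap contents = []
push(3): heap contents = [3]
pop() → 3: heap contents = []
push(24): heap contents = [24]
push(65): heap contents = [24, 65]
pop() → 24: heap contents = [65]
push(17): heap contents = [17, 65]
push(74): heap contents = [17, 65, 74]
push(63): heap contents = [17, 63, 65, 74]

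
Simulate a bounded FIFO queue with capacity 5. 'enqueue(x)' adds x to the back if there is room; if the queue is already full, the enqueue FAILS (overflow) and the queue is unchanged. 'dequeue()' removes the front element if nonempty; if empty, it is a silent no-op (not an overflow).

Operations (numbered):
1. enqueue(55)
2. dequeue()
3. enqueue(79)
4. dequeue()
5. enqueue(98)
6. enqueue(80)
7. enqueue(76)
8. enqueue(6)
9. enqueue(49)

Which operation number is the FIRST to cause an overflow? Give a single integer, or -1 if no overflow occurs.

Answer: -1

Derivation:
1. enqueue(55): size=1
2. dequeue(): size=0
3. enqueue(79): size=1
4. dequeue(): size=0
5. enqueue(98): size=1
6. enqueue(80): size=2
7. enqueue(76): size=3
8. enqueue(6): size=4
9. enqueue(49): size=5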